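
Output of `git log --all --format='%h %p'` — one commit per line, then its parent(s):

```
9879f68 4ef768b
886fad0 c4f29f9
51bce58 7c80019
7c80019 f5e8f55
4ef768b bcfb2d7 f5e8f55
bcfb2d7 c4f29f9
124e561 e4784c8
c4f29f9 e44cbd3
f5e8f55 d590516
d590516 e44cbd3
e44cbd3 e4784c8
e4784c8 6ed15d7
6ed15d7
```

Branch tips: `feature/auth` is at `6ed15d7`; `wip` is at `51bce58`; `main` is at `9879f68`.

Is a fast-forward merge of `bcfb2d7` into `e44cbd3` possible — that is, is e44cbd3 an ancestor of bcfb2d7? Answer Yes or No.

Yes

A fast-forward from e44cbd3 to bcfb2d7 is possible iff e44cbd3 is an ancestor of bcfb2d7.
Ancestors of bcfb2d7: {6ed15d7, bcfb2d7, c4f29f9, e44cbd3, e4784c8}.
e44cbd3 is among them, so fast-forward is possible.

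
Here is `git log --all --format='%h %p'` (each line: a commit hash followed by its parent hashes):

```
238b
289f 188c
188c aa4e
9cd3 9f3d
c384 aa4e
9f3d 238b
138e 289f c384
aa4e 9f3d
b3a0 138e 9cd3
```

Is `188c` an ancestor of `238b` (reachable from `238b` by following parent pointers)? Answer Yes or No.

No

Ancestors of 238b: {238b}.
188c is not in that set, so it is not an ancestor of 238b.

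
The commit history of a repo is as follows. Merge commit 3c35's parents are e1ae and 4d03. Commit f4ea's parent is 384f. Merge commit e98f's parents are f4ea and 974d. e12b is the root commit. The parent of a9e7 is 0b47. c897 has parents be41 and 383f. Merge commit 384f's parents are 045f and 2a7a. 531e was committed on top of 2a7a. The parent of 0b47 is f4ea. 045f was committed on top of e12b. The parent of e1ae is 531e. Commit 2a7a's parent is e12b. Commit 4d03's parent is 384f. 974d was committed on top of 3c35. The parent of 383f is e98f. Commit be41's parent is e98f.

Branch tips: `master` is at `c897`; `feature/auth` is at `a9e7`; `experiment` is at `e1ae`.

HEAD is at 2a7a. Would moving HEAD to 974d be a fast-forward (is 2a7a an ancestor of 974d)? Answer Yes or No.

A fast-forward from 2a7a to 974d is possible iff 2a7a is an ancestor of 974d.
Ancestors of 974d: {045f, 2a7a, 384f, 3c35, 4d03, 531e, 974d, e12b, e1ae}.
2a7a is among them, so fast-forward is possible.

Yes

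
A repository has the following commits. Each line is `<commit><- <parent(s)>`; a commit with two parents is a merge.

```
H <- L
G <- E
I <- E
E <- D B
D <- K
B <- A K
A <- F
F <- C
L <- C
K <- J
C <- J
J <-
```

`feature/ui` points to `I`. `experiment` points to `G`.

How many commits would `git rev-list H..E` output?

6

Reachable from E: {A, B, C, D, E, F, J, K}.
Reachable from H: {C, H, J, L}.
In E's history but not H's: {A, B, D, E, F, K} — 6 commits.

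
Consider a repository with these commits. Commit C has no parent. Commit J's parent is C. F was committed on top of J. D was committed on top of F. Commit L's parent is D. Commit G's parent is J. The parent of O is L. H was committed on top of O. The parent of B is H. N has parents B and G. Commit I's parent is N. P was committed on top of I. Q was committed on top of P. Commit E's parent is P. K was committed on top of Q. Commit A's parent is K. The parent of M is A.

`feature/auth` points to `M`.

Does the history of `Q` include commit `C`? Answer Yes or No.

Ancestors of Q (commits reachable by following parents): {B, C, D, F, G, H, I, J, L, N, O, P, Q}.
C is in that set, so it is an ancestor of Q.

Yes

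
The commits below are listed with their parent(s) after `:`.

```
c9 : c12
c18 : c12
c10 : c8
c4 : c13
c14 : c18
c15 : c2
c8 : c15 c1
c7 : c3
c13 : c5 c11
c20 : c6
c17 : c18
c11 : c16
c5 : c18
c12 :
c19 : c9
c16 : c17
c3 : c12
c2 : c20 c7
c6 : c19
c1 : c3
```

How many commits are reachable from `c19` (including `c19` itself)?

3

Walking parent pointers from c19: reachable set = {c12, c19, c9}.
That is 3 commits.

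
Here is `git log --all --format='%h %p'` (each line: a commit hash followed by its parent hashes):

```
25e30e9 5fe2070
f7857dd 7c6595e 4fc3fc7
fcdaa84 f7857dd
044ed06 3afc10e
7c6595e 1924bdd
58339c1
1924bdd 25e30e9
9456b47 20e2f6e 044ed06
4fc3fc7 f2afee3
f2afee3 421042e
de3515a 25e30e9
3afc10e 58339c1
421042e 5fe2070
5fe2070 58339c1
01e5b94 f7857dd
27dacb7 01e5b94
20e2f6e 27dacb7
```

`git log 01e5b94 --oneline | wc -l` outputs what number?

Walking parent pointers from 01e5b94: reachable set = {01e5b94, 1924bdd, 25e30e9, 421042e, 4fc3fc7, 58339c1, 5fe2070, 7c6595e, f2afee3, f7857dd}.
That is 10 commits.

10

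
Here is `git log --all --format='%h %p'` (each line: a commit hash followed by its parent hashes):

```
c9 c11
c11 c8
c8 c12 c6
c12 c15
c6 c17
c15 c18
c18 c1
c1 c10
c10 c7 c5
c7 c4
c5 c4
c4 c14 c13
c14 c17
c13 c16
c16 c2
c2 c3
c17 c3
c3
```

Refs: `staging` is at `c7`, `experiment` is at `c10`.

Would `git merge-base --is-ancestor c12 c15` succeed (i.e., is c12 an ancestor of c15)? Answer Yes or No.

Ancestors of c15: {c1, c10, c13, c14, c15, c16, c17, c18, c2, c3, c4, c5, c7}.
c12 is not in that set, so it is not an ancestor of c15.

No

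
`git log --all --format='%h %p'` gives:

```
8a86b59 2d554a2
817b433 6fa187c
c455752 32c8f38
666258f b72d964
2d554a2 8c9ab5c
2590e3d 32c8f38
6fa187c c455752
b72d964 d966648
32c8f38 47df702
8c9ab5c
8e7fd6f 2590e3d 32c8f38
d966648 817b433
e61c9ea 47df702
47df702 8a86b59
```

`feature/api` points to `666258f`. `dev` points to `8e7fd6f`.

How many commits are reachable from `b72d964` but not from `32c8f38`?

5

Reachable from b72d964: {2d554a2, 32c8f38, 47df702, 6fa187c, 817b433, 8a86b59, 8c9ab5c, b72d964, c455752, d966648}.
Reachable from 32c8f38: {2d554a2, 32c8f38, 47df702, 8a86b59, 8c9ab5c}.
In b72d964's history but not 32c8f38's: {6fa187c, 817b433, b72d964, c455752, d966648} — 5 commits.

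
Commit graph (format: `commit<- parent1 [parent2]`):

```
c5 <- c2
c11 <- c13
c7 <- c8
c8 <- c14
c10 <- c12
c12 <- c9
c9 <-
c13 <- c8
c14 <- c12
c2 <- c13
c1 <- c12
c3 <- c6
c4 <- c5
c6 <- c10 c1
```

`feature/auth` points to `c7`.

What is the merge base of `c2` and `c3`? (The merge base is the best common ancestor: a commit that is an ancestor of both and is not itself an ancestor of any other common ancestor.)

Ancestors of c2: {c12, c13, c14, c2, c8, c9}.
Ancestors of c3: {c1, c10, c12, c3, c6, c9}.
Common ancestors: {c12, c9}.
Among these, c12 is not an ancestor of any other common ancestor — it is the merge base.

c12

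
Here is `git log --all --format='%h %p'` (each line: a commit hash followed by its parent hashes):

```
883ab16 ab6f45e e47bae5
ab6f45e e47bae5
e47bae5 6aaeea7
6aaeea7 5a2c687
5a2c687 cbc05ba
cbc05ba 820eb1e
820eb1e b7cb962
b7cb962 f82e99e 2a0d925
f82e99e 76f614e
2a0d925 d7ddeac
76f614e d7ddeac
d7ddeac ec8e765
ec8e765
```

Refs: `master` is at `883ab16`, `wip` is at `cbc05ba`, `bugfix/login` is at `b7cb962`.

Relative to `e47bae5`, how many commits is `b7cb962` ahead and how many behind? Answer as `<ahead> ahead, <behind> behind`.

0 ahead, 5 behind

Reachable from b7cb962: {2a0d925, 76f614e, b7cb962, d7ddeac, ec8e765, f82e99e}.
Reachable from e47bae5: {2a0d925, 5a2c687, 6aaeea7, 76f614e, 820eb1e, b7cb962, cbc05ba, d7ddeac, e47bae5, ec8e765, f82e99e}.
Only in b7cb962's history (ahead): {} — 0.
Only in e47bae5's history (behind): {5a2c687, 6aaeea7, 820eb1e, cbc05ba, e47bae5} — 5.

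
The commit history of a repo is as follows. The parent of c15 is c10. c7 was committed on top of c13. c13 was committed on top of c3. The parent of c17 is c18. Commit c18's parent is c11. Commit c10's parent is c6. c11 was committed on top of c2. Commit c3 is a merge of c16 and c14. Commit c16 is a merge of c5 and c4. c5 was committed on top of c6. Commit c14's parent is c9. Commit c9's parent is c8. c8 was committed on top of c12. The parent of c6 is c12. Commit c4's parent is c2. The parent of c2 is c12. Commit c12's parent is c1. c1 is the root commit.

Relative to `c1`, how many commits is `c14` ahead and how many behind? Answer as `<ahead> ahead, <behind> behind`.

4 ahead, 0 behind

Reachable from c14: {c1, c12, c14, c8, c9}.
Reachable from c1: {c1}.
Only in c14's history (ahead): {c12, c14, c8, c9} — 4.
Only in c1's history (behind): {} — 0.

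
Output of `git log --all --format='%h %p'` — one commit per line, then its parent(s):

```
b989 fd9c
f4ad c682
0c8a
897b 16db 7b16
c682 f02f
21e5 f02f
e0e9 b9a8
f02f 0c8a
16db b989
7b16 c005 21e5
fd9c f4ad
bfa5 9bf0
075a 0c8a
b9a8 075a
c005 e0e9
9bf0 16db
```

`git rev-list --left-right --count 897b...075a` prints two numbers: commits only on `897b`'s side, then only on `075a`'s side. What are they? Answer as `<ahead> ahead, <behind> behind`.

12 ahead, 0 behind

Reachable from 897b: {075a, 0c8a, 16db, 21e5, 7b16, 897b, b989, b9a8, c005, c682, e0e9, f02f, f4ad, fd9c}.
Reachable from 075a: {075a, 0c8a}.
Only in 897b's history (ahead): {16db, 21e5, 7b16, 897b, b989, b9a8, c005, c682, e0e9, f02f, f4ad, fd9c} — 12.
Only in 075a's history (behind): {} — 0.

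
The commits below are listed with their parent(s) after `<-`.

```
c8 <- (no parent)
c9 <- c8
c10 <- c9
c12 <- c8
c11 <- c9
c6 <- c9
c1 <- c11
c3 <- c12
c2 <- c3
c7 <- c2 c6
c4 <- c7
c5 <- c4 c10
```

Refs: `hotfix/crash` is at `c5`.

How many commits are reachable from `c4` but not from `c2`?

4

Reachable from c4: {c12, c2, c3, c4, c6, c7, c8, c9}.
Reachable from c2: {c12, c2, c3, c8}.
In c4's history but not c2's: {c4, c6, c7, c9} — 4 commits.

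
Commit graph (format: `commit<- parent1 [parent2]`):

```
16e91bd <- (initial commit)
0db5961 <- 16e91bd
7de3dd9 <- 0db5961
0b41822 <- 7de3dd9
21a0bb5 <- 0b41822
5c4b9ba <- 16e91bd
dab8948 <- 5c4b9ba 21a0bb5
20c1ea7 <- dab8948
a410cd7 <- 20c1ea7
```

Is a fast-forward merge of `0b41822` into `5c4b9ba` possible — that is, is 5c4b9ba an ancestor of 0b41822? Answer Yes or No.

A fast-forward from 5c4b9ba to 0b41822 is possible iff 5c4b9ba is an ancestor of 0b41822.
Ancestors of 0b41822: {0b41822, 0db5961, 16e91bd, 7de3dd9}.
5c4b9ba is not among them, so fast-forward is not possible.

No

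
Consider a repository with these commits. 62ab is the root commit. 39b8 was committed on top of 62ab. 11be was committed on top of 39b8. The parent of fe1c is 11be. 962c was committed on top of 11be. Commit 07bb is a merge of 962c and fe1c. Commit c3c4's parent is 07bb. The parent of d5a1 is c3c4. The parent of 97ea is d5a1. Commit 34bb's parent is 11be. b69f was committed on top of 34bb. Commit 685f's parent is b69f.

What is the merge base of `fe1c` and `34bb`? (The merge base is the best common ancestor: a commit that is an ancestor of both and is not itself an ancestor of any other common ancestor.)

Ancestors of fe1c: {11be, 39b8, 62ab, fe1c}.
Ancestors of 34bb: {11be, 34bb, 39b8, 62ab}.
Common ancestors: {11be, 39b8, 62ab}.
Among these, 11be is not an ancestor of any other common ancestor — it is the merge base.

11be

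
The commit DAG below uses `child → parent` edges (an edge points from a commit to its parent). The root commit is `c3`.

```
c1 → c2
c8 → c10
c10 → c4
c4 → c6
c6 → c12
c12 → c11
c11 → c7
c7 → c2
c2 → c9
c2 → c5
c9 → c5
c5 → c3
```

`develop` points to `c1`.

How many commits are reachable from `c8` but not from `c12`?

4

Reachable from c8: {c10, c11, c12, c2, c3, c4, c5, c6, c7, c8, c9}.
Reachable from c12: {c11, c12, c2, c3, c5, c7, c9}.
In c8's history but not c12's: {c10, c4, c6, c8} — 4 commits.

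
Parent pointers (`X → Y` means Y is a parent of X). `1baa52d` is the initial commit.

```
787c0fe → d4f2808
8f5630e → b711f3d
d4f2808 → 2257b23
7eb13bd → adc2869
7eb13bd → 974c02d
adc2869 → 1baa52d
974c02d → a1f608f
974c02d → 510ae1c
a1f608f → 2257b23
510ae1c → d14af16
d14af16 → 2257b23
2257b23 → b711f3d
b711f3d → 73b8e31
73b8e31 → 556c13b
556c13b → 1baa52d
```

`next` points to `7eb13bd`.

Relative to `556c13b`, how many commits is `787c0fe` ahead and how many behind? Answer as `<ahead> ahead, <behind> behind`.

5 ahead, 0 behind

Reachable from 787c0fe: {1baa52d, 2257b23, 556c13b, 73b8e31, 787c0fe, b711f3d, d4f2808}.
Reachable from 556c13b: {1baa52d, 556c13b}.
Only in 787c0fe's history (ahead): {2257b23, 73b8e31, 787c0fe, b711f3d, d4f2808} — 5.
Only in 556c13b's history (behind): {} — 0.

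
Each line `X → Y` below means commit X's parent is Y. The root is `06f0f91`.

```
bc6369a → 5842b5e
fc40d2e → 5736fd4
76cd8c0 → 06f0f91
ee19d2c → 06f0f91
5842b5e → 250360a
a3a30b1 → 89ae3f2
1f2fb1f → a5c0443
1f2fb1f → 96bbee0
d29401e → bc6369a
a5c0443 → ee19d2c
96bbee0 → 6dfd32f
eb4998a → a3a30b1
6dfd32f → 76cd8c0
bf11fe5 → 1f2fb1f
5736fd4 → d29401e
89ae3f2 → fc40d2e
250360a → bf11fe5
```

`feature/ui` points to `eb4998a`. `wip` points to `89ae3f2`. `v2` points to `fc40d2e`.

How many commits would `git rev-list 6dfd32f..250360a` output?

6

Reachable from 250360a: {06f0f91, 1f2fb1f, 250360a, 6dfd32f, 76cd8c0, 96bbee0, a5c0443, bf11fe5, ee19d2c}.
Reachable from 6dfd32f: {06f0f91, 6dfd32f, 76cd8c0}.
In 250360a's history but not 6dfd32f's: {1f2fb1f, 250360a, 96bbee0, a5c0443, bf11fe5, ee19d2c} — 6 commits.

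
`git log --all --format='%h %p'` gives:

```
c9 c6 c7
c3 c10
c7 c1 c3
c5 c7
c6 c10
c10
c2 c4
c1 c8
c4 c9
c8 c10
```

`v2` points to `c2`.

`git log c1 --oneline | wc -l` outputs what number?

3

Walking parent pointers from c1: reachable set = {c1, c10, c8}.
That is 3 commits.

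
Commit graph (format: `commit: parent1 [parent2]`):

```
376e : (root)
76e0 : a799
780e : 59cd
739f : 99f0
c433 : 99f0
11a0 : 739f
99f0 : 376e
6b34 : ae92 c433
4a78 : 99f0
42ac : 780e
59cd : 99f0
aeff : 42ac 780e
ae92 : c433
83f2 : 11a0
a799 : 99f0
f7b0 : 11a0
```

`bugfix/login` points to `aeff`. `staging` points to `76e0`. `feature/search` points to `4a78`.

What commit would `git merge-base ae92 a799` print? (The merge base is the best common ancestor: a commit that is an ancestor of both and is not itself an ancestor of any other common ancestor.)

Ancestors of ae92: {376e, 99f0, ae92, c433}.
Ancestors of a799: {376e, 99f0, a799}.
Common ancestors: {376e, 99f0}.
Among these, 99f0 is not an ancestor of any other common ancestor — it is the merge base.

99f0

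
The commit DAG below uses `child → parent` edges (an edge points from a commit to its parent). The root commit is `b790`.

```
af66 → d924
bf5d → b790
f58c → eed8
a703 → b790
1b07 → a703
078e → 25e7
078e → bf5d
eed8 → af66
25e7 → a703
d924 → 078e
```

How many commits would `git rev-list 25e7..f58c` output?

Reachable from f58c: {078e, 25e7, a703, af66, b790, bf5d, d924, eed8, f58c}.
Reachable from 25e7: {25e7, a703, b790}.
In f58c's history but not 25e7's: {078e, af66, bf5d, d924, eed8, f58c} — 6 commits.

6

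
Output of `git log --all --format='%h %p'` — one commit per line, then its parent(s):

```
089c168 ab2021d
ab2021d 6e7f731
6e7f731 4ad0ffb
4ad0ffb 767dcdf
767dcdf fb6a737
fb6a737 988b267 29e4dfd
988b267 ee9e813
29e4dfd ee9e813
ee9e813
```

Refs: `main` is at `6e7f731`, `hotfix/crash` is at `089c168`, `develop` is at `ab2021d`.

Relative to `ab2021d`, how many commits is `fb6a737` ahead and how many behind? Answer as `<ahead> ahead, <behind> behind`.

Reachable from fb6a737: {29e4dfd, 988b267, ee9e813, fb6a737}.
Reachable from ab2021d: {29e4dfd, 4ad0ffb, 6e7f731, 767dcdf, 988b267, ab2021d, ee9e813, fb6a737}.
Only in fb6a737's history (ahead): {} — 0.
Only in ab2021d's history (behind): {4ad0ffb, 6e7f731, 767dcdf, ab2021d} — 4.

0 ahead, 4 behind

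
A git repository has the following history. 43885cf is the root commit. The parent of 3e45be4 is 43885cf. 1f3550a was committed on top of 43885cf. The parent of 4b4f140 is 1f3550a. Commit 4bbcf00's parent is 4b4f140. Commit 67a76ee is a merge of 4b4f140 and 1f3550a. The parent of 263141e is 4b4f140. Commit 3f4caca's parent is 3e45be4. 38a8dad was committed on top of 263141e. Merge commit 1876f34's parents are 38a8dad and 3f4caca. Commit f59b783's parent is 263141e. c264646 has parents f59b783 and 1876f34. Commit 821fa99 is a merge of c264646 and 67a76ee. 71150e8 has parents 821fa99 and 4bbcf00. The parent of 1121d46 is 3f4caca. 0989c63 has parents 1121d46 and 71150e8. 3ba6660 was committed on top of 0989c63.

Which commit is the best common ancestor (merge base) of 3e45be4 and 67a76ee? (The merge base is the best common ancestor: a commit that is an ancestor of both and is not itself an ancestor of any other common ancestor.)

Ancestors of 3e45be4: {3e45be4, 43885cf}.
Ancestors of 67a76ee: {1f3550a, 43885cf, 4b4f140, 67a76ee}.
Common ancestors: {43885cf}.
The only common ancestor is 43885cf, so it is the merge base.

43885cf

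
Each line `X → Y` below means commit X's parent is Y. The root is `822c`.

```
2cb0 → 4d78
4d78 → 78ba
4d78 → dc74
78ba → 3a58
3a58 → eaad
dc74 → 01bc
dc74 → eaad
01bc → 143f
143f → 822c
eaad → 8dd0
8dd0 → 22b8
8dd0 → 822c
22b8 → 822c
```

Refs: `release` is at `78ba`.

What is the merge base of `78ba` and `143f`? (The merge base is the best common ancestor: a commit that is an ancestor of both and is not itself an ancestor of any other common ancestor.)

822c

Ancestors of 78ba: {22b8, 3a58, 78ba, 822c, 8dd0, eaad}.
Ancestors of 143f: {143f, 822c}.
Common ancestors: {822c}.
The only common ancestor is 822c, so it is the merge base.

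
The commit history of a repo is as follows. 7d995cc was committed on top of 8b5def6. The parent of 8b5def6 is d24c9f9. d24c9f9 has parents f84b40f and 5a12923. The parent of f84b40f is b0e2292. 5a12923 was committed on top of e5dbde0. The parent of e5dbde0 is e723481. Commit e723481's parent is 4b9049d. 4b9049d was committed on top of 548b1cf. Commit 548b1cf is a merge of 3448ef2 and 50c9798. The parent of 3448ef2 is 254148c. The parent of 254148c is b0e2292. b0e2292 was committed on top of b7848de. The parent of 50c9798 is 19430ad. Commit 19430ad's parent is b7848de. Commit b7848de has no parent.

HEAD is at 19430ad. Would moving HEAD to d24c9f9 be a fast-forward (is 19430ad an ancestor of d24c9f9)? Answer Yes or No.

A fast-forward from 19430ad to d24c9f9 is possible iff 19430ad is an ancestor of d24c9f9.
Ancestors of d24c9f9: {19430ad, 254148c, 3448ef2, 4b9049d, 50c9798, 548b1cf, 5a12923, b0e2292, b7848de, d24c9f9, e5dbde0, e723481, f84b40f}.
19430ad is among them, so fast-forward is possible.

Yes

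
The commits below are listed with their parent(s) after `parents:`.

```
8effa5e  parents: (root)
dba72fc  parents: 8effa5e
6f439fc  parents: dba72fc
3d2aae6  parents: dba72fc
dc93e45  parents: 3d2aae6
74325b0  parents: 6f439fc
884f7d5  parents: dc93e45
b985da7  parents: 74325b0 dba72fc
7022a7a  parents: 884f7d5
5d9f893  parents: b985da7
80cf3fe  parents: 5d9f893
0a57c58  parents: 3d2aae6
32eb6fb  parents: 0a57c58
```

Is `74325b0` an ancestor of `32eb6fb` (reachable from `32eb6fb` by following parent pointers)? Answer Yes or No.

Ancestors of 32eb6fb: {0a57c58, 32eb6fb, 3d2aae6, 8effa5e, dba72fc}.
74325b0 is not in that set, so it is not an ancestor of 32eb6fb.

No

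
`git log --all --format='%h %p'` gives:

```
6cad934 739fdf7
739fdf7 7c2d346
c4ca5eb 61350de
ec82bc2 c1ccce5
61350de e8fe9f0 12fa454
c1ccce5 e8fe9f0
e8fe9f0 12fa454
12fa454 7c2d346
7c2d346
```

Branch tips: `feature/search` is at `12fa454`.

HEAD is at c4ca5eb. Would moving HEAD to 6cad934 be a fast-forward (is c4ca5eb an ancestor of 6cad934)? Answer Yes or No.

A fast-forward from c4ca5eb to 6cad934 is possible iff c4ca5eb is an ancestor of 6cad934.
Ancestors of 6cad934: {6cad934, 739fdf7, 7c2d346}.
c4ca5eb is not among them, so fast-forward is not possible.

No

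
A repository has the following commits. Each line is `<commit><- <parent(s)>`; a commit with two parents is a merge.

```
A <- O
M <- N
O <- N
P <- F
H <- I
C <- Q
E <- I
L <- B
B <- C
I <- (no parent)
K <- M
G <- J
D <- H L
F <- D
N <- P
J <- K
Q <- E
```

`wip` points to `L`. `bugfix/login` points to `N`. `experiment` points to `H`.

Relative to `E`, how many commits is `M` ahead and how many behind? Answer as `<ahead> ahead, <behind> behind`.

10 ahead, 0 behind

Reachable from M: {B, C, D, E, F, H, I, L, M, N, P, Q}.
Reachable from E: {E, I}.
Only in M's history (ahead): {B, C, D, F, H, L, M, N, P, Q} — 10.
Only in E's history (behind): {} — 0.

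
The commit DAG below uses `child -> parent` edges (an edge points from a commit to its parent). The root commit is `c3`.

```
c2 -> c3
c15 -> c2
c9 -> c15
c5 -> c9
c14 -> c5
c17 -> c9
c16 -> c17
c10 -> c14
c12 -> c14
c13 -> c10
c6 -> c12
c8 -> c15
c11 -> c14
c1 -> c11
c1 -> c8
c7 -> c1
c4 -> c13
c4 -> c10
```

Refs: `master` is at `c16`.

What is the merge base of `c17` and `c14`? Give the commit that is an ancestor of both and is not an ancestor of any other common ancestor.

Ancestors of c17: {c15, c17, c2, c3, c9}.
Ancestors of c14: {c14, c15, c2, c3, c5, c9}.
Common ancestors: {c15, c2, c3, c9}.
Among these, c9 is not an ancestor of any other common ancestor — it is the merge base.

c9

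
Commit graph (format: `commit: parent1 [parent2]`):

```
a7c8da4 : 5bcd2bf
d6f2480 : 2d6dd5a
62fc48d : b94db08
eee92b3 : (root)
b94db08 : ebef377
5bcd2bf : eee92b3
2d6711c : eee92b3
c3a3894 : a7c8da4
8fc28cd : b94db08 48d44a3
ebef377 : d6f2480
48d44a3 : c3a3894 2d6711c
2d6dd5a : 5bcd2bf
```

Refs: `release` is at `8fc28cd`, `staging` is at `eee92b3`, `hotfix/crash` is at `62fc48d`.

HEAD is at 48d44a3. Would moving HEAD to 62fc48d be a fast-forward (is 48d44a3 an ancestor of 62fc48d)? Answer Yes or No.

No

A fast-forward from 48d44a3 to 62fc48d is possible iff 48d44a3 is an ancestor of 62fc48d.
Ancestors of 62fc48d: {2d6dd5a, 5bcd2bf, 62fc48d, b94db08, d6f2480, ebef377, eee92b3}.
48d44a3 is not among them, so fast-forward is not possible.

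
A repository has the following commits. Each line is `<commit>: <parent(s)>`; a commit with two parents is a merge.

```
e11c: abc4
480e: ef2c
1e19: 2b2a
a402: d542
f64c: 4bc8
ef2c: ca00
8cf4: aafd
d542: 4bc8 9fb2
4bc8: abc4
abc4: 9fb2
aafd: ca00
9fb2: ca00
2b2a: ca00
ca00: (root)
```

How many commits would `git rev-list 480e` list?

3

Walking parent pointers from 480e: reachable set = {480e, ca00, ef2c}.
That is 3 commits.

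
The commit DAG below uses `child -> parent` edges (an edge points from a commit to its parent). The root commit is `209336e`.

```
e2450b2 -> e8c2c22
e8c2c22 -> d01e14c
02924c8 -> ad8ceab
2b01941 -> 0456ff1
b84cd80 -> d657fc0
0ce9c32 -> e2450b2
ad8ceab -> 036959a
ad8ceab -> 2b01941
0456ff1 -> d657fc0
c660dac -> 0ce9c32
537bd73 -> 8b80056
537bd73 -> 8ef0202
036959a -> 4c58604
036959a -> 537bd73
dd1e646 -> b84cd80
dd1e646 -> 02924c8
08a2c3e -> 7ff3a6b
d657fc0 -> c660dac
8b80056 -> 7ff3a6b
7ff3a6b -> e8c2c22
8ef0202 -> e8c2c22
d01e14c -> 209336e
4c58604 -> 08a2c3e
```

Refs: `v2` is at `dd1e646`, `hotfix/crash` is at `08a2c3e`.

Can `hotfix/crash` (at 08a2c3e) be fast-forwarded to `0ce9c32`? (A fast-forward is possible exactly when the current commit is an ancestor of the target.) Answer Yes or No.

A fast-forward from 08a2c3e to 0ce9c32 is possible iff 08a2c3e is an ancestor of 0ce9c32.
Ancestors of 0ce9c32: {0ce9c32, 209336e, d01e14c, e2450b2, e8c2c22}.
08a2c3e is not among them, so fast-forward is not possible.

No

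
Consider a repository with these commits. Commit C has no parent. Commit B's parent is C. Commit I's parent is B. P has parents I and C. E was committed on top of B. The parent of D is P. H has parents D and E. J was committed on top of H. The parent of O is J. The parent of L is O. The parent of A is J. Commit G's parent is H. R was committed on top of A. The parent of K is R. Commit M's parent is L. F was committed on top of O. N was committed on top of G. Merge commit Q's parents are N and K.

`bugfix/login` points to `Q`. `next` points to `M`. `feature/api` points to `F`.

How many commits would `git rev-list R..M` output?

3

Reachable from M: {B, C, D, E, H, I, J, L, M, O, P}.
Reachable from R: {A, B, C, D, E, H, I, J, P, R}.
In M's history but not R's: {L, M, O} — 3 commits.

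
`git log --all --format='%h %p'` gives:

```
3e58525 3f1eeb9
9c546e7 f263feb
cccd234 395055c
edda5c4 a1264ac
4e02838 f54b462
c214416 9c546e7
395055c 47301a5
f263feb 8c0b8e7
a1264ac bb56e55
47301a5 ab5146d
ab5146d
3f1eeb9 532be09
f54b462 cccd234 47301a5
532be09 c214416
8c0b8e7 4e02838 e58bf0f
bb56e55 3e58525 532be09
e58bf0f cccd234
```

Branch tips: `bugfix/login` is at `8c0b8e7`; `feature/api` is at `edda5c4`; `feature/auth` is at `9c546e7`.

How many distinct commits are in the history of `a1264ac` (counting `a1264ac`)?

16

Walking parent pointers from a1264ac: reachable set = {395055c, 3e58525, 3f1eeb9, 47301a5, 4e02838, 532be09, 8c0b8e7, 9c546e7, a1264ac, ab5146d, bb56e55, c214416, cccd234, e58bf0f, f263feb, f54b462}.
That is 16 commits.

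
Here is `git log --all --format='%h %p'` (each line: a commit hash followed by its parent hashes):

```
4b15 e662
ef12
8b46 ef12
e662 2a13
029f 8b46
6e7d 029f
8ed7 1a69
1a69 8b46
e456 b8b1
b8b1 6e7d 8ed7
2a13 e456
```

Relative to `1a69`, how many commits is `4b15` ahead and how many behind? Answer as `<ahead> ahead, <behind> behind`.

8 ahead, 0 behind

Reachable from 4b15: {029f, 1a69, 2a13, 4b15, 6e7d, 8b46, 8ed7, b8b1, e456, e662, ef12}.
Reachable from 1a69: {1a69, 8b46, ef12}.
Only in 4b15's history (ahead): {029f, 2a13, 4b15, 6e7d, 8ed7, b8b1, e456, e662} — 8.
Only in 1a69's history (behind): {} — 0.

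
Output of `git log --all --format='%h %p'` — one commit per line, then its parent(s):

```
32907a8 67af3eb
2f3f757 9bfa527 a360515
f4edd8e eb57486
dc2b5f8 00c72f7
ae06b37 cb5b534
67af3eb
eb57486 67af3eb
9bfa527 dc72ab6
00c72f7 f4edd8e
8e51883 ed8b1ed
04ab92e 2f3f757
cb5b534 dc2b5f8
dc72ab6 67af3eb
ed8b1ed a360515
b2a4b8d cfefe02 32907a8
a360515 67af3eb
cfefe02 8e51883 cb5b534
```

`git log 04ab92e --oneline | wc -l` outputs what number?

Walking parent pointers from 04ab92e: reachable set = {04ab92e, 2f3f757, 67af3eb, 9bfa527, a360515, dc72ab6}.
That is 6 commits.

6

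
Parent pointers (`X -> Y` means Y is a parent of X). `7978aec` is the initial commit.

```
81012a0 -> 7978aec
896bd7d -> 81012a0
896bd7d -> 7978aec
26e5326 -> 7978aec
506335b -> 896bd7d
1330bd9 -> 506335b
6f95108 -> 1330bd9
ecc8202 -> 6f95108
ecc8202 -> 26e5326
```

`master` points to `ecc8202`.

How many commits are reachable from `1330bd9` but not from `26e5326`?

Reachable from 1330bd9: {1330bd9, 506335b, 7978aec, 81012a0, 896bd7d}.
Reachable from 26e5326: {26e5326, 7978aec}.
In 1330bd9's history but not 26e5326's: {1330bd9, 506335b, 81012a0, 896bd7d} — 4 commits.

4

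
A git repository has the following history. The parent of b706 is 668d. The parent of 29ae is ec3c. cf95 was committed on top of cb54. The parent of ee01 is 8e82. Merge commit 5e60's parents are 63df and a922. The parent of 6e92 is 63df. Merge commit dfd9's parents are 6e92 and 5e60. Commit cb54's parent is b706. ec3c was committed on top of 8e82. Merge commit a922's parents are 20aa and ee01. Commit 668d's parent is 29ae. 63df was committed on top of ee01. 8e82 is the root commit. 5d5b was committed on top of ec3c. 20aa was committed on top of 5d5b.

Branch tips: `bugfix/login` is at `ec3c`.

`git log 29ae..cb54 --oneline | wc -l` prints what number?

Reachable from cb54: {29ae, 668d, 8e82, b706, cb54, ec3c}.
Reachable from 29ae: {29ae, 8e82, ec3c}.
In cb54's history but not 29ae's: {668d, b706, cb54} — 3 commits.

3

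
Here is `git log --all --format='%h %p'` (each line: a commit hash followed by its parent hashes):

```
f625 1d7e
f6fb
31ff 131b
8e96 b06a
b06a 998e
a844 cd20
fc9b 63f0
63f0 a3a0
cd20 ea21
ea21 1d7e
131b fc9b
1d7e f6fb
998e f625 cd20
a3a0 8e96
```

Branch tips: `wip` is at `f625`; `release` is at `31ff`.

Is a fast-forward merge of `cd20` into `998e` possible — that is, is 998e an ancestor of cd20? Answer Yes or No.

No

A fast-forward from 998e to cd20 is possible iff 998e is an ancestor of cd20.
Ancestors of cd20: {1d7e, cd20, ea21, f6fb}.
998e is not among them, so fast-forward is not possible.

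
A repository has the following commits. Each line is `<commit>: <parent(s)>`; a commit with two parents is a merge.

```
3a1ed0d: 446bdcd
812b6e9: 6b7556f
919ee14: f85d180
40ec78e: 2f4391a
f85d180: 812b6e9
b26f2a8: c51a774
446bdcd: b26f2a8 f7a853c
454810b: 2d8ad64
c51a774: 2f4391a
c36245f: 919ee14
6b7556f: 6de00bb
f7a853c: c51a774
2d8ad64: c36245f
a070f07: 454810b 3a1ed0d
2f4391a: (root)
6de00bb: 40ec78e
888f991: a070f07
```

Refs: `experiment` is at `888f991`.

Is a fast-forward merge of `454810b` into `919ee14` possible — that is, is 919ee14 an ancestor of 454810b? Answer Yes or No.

Yes

A fast-forward from 919ee14 to 454810b is possible iff 919ee14 is an ancestor of 454810b.
Ancestors of 454810b: {2d8ad64, 2f4391a, 40ec78e, 454810b, 6b7556f, 6de00bb, 812b6e9, 919ee14, c36245f, f85d180}.
919ee14 is among them, so fast-forward is possible.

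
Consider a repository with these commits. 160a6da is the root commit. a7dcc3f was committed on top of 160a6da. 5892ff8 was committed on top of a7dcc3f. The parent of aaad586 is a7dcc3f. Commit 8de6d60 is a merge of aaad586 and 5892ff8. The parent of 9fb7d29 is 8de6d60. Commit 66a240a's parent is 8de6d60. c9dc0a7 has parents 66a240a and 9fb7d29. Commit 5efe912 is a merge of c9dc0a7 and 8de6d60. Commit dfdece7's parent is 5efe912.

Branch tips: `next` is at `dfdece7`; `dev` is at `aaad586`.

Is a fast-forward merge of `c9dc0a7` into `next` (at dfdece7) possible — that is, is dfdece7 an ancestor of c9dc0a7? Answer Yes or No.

A fast-forward from dfdece7 to c9dc0a7 is possible iff dfdece7 is an ancestor of c9dc0a7.
Ancestors of c9dc0a7: {160a6da, 5892ff8, 66a240a, 8de6d60, 9fb7d29, a7dcc3f, aaad586, c9dc0a7}.
dfdece7 is not among them, so fast-forward is not possible.

No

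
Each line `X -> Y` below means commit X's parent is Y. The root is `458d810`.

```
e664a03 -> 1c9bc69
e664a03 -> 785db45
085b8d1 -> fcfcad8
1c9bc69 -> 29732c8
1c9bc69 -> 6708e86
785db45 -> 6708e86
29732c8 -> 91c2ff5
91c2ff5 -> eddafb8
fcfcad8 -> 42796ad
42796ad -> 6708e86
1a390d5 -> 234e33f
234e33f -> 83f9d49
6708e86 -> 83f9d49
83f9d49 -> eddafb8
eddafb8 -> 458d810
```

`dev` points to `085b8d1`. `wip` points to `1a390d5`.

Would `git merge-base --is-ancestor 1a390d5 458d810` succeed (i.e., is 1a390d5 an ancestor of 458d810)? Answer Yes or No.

Ancestors of 458d810: {458d810}.
1a390d5 is not in that set, so it is not an ancestor of 458d810.

No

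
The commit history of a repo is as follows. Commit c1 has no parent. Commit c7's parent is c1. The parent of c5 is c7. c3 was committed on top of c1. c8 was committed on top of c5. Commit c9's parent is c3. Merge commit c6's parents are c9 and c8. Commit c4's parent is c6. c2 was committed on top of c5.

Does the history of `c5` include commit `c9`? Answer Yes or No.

Ancestors of c5: {c1, c5, c7}.
c9 is not in that set, so it is not an ancestor of c5.

No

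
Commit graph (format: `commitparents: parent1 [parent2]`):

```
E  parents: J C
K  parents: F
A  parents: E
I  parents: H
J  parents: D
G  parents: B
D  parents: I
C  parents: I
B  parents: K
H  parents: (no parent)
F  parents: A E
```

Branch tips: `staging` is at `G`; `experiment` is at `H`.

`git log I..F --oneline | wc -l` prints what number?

6

Reachable from F: {A, C, D, E, F, H, I, J}.
Reachable from I: {H, I}.
In F's history but not I's: {A, C, D, E, F, J} — 6 commits.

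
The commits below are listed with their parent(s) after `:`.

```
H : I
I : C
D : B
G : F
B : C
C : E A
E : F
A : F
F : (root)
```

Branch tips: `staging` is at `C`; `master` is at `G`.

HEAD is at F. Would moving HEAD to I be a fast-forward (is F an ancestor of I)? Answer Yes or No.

A fast-forward from F to I is possible iff F is an ancestor of I.
Ancestors of I: {A, C, E, F, I}.
F is among them, so fast-forward is possible.

Yes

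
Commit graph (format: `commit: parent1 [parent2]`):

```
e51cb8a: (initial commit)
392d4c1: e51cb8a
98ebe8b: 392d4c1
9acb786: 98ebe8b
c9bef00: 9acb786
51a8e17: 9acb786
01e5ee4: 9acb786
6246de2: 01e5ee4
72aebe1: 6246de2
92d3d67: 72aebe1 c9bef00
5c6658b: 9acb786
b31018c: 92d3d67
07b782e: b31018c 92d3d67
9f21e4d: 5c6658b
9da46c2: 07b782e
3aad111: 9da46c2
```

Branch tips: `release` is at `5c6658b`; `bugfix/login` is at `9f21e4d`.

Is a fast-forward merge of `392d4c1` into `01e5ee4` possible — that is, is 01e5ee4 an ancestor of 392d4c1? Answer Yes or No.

A fast-forward from 01e5ee4 to 392d4c1 is possible iff 01e5ee4 is an ancestor of 392d4c1.
Ancestors of 392d4c1: {392d4c1, e51cb8a}.
01e5ee4 is not among them, so fast-forward is not possible.

No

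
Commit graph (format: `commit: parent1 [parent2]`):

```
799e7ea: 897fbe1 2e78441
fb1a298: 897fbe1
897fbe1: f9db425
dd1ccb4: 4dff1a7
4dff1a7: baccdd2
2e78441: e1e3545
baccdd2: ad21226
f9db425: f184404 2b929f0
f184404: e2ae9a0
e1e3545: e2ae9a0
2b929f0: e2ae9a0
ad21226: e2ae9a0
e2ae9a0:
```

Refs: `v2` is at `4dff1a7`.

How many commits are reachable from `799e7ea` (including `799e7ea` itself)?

Walking parent pointers from 799e7ea: reachable set = {2b929f0, 2e78441, 799e7ea, 897fbe1, e1e3545, e2ae9a0, f184404, f9db425}.
That is 8 commits.

8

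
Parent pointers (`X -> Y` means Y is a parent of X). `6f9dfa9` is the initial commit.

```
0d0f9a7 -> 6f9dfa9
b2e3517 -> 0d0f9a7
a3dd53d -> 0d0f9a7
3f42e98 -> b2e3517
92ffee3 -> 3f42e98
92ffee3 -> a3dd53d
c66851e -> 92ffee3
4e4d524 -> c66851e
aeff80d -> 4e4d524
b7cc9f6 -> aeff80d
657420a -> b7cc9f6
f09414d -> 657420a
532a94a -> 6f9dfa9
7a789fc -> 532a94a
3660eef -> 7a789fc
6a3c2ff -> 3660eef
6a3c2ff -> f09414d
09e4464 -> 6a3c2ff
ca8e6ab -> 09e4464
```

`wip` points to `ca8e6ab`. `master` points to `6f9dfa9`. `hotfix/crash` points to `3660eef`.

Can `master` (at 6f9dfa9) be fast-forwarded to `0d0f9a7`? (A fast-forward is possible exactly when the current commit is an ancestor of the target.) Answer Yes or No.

A fast-forward from 6f9dfa9 to 0d0f9a7 is possible iff 6f9dfa9 is an ancestor of 0d0f9a7.
Ancestors of 0d0f9a7: {0d0f9a7, 6f9dfa9}.
6f9dfa9 is among them, so fast-forward is possible.

Yes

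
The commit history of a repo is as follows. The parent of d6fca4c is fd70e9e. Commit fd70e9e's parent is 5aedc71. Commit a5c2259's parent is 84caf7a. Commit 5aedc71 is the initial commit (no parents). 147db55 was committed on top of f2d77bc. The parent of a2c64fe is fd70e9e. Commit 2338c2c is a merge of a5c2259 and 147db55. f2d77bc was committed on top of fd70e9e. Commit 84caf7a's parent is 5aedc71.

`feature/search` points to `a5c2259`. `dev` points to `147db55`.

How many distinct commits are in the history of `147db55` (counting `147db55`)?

Walking parent pointers from 147db55: reachable set = {147db55, 5aedc71, f2d77bc, fd70e9e}.
That is 4 commits.

4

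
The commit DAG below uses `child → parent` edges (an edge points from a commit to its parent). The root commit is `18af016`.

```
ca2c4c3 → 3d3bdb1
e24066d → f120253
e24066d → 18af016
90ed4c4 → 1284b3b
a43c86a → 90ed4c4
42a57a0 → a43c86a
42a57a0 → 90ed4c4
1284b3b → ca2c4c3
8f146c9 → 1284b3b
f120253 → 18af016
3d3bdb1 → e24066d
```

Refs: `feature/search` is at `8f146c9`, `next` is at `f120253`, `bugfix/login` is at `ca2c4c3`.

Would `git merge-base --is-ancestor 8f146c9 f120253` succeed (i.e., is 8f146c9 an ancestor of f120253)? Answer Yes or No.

Ancestors of f120253: {18af016, f120253}.
8f146c9 is not in that set, so it is not an ancestor of f120253.

No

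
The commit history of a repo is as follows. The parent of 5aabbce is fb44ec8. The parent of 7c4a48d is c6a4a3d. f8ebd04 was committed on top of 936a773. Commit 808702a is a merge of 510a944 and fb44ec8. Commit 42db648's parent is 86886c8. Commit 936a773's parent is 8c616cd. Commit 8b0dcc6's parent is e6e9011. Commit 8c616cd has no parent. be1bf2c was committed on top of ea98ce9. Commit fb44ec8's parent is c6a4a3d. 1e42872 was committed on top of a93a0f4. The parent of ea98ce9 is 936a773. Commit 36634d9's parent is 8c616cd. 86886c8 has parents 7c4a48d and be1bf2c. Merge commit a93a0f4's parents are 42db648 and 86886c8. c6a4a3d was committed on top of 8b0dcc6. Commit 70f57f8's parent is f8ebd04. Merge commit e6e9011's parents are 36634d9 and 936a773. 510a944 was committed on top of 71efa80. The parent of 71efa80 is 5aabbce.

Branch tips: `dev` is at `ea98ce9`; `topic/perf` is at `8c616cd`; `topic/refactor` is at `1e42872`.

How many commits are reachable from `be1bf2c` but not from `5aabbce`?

2

Reachable from be1bf2c: {8c616cd, 936a773, be1bf2c, ea98ce9}.
Reachable from 5aabbce: {36634d9, 5aabbce, 8b0dcc6, 8c616cd, 936a773, c6a4a3d, e6e9011, fb44ec8}.
In be1bf2c's history but not 5aabbce's: {be1bf2c, ea98ce9} — 2 commits.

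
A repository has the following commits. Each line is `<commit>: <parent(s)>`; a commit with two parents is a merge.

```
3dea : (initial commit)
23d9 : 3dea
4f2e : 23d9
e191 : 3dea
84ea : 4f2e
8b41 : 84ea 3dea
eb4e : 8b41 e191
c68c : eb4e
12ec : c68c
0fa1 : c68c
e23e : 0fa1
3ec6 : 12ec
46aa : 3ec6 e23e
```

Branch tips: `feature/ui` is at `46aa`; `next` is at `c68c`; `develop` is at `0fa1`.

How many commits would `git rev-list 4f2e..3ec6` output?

7

Reachable from 3ec6: {12ec, 23d9, 3dea, 3ec6, 4f2e, 84ea, 8b41, c68c, e191, eb4e}.
Reachable from 4f2e: {23d9, 3dea, 4f2e}.
In 3ec6's history but not 4f2e's: {12ec, 3ec6, 84ea, 8b41, c68c, e191, eb4e} — 7 commits.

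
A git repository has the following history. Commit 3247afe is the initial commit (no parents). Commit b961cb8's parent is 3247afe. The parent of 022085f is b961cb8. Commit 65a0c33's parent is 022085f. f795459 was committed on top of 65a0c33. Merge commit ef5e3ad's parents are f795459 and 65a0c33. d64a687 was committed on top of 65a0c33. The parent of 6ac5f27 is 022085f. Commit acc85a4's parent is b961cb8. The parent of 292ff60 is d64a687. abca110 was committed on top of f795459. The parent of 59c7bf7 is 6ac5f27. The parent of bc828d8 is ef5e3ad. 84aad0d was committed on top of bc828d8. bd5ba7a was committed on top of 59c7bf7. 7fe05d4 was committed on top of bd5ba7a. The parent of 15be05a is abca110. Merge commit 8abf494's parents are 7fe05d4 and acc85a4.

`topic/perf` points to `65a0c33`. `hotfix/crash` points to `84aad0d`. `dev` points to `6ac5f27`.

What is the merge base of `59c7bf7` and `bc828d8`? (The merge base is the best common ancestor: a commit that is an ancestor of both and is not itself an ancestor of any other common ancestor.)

Ancestors of 59c7bf7: {022085f, 3247afe, 59c7bf7, 6ac5f27, b961cb8}.
Ancestors of bc828d8: {022085f, 3247afe, 65a0c33, b961cb8, bc828d8, ef5e3ad, f795459}.
Common ancestors: {022085f, 3247afe, b961cb8}.
Among these, 022085f is not an ancestor of any other common ancestor — it is the merge base.

022085f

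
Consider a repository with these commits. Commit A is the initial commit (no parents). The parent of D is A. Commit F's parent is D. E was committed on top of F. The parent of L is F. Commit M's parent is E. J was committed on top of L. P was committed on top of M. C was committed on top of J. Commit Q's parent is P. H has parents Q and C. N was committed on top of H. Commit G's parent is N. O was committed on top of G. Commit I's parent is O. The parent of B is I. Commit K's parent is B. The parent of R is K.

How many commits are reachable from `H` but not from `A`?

Reachable from H: {A, C, D, E, F, H, J, L, M, P, Q}.
Reachable from A: {A}.
In H's history but not A's: {C, D, E, F, H, J, L, M, P, Q} — 10 commits.

10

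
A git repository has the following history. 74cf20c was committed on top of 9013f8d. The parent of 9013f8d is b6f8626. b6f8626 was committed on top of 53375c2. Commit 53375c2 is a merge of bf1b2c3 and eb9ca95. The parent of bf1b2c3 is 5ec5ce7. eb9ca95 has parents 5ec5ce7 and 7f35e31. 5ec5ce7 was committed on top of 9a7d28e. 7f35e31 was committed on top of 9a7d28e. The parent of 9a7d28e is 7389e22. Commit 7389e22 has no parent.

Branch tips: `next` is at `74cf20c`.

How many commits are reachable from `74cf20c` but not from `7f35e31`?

7

Reachable from 74cf20c: {53375c2, 5ec5ce7, 7389e22, 74cf20c, 7f35e31, 9013f8d, 9a7d28e, b6f8626, bf1b2c3, eb9ca95}.
Reachable from 7f35e31: {7389e22, 7f35e31, 9a7d28e}.
In 74cf20c's history but not 7f35e31's: {53375c2, 5ec5ce7, 74cf20c, 9013f8d, b6f8626, bf1b2c3, eb9ca95} — 7 commits.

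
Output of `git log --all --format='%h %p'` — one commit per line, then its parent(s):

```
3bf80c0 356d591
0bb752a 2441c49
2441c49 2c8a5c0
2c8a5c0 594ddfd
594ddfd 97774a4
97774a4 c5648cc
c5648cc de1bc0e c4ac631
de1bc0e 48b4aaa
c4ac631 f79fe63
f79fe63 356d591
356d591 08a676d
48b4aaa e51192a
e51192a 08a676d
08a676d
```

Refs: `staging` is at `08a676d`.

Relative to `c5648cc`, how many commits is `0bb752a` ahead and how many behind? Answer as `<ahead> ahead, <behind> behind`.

Reachable from 0bb752a: {08a676d, 0bb752a, 2441c49, 2c8a5c0, 356d591, 48b4aaa, 594ddfd, 97774a4, c4ac631, c5648cc, de1bc0e, e51192a, f79fe63}.
Reachable from c5648cc: {08a676d, 356d591, 48b4aaa, c4ac631, c5648cc, de1bc0e, e51192a, f79fe63}.
Only in 0bb752a's history (ahead): {0bb752a, 2441c49, 2c8a5c0, 594ddfd, 97774a4} — 5.
Only in c5648cc's history (behind): {} — 0.

5 ahead, 0 behind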